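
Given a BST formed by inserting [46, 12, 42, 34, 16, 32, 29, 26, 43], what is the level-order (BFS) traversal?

Tree insertion order: [46, 12, 42, 34, 16, 32, 29, 26, 43]
Tree (level-order array): [46, 12, None, None, 42, 34, 43, 16, None, None, None, None, 32, 29, None, 26]
BFS from the root, enqueuing left then right child of each popped node:
  queue [46] -> pop 46, enqueue [12], visited so far: [46]
  queue [12] -> pop 12, enqueue [42], visited so far: [46, 12]
  queue [42] -> pop 42, enqueue [34, 43], visited so far: [46, 12, 42]
  queue [34, 43] -> pop 34, enqueue [16], visited so far: [46, 12, 42, 34]
  queue [43, 16] -> pop 43, enqueue [none], visited so far: [46, 12, 42, 34, 43]
  queue [16] -> pop 16, enqueue [32], visited so far: [46, 12, 42, 34, 43, 16]
  queue [32] -> pop 32, enqueue [29], visited so far: [46, 12, 42, 34, 43, 16, 32]
  queue [29] -> pop 29, enqueue [26], visited so far: [46, 12, 42, 34, 43, 16, 32, 29]
  queue [26] -> pop 26, enqueue [none], visited so far: [46, 12, 42, 34, 43, 16, 32, 29, 26]
Result: [46, 12, 42, 34, 43, 16, 32, 29, 26]


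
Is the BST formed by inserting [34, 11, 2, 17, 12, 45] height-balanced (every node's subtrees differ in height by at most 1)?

Tree (level-order array): [34, 11, 45, 2, 17, None, None, None, None, 12]
Definition: a tree is height-balanced if, at every node, |h(left) - h(right)| <= 1 (empty subtree has height -1).
Bottom-up per-node check:
  node 2: h_left=-1, h_right=-1, diff=0 [OK], height=0
  node 12: h_left=-1, h_right=-1, diff=0 [OK], height=0
  node 17: h_left=0, h_right=-1, diff=1 [OK], height=1
  node 11: h_left=0, h_right=1, diff=1 [OK], height=2
  node 45: h_left=-1, h_right=-1, diff=0 [OK], height=0
  node 34: h_left=2, h_right=0, diff=2 [FAIL (|2-0|=2 > 1)], height=3
Node 34 violates the condition: |2 - 0| = 2 > 1.
Result: Not balanced


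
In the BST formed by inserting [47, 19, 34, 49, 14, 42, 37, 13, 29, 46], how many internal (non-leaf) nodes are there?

Tree built from: [47, 19, 34, 49, 14, 42, 37, 13, 29, 46]
Tree (level-order array): [47, 19, 49, 14, 34, None, None, 13, None, 29, 42, None, None, None, None, 37, 46]
Rule: An internal node has at least one child.
Per-node child counts:
  node 47: 2 child(ren)
  node 19: 2 child(ren)
  node 14: 1 child(ren)
  node 13: 0 child(ren)
  node 34: 2 child(ren)
  node 29: 0 child(ren)
  node 42: 2 child(ren)
  node 37: 0 child(ren)
  node 46: 0 child(ren)
  node 49: 0 child(ren)
Matching nodes: [47, 19, 14, 34, 42]
Count of internal (non-leaf) nodes: 5


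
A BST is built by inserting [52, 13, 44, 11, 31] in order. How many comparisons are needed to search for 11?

Search path for 11: 52 -> 13 -> 11
Found: True
Comparisons: 3


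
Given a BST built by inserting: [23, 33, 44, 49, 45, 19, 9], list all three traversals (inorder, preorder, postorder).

Tree insertion order: [23, 33, 44, 49, 45, 19, 9]
Tree (level-order array): [23, 19, 33, 9, None, None, 44, None, None, None, 49, 45]
Inorder (L, root, R): [9, 19, 23, 33, 44, 45, 49]
Preorder (root, L, R): [23, 19, 9, 33, 44, 49, 45]
Postorder (L, R, root): [9, 19, 45, 49, 44, 33, 23]


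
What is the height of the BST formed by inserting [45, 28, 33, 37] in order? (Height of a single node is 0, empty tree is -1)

Insertion order: [45, 28, 33, 37]
Tree (level-order array): [45, 28, None, None, 33, None, 37]
Compute height bottom-up (empty subtree = -1):
  height(37) = 1 + max(-1, -1) = 0
  height(33) = 1 + max(-1, 0) = 1
  height(28) = 1 + max(-1, 1) = 2
  height(45) = 1 + max(2, -1) = 3
Height = 3


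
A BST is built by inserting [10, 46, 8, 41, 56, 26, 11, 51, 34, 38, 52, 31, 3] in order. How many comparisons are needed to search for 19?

Search path for 19: 10 -> 46 -> 41 -> 26 -> 11
Found: False
Comparisons: 5


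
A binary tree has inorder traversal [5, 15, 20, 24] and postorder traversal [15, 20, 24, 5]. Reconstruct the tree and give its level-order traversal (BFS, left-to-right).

Inorder:   [5, 15, 20, 24]
Postorder: [15, 20, 24, 5]
Algorithm: postorder visits root last, so walk postorder right-to-left;
each value is the root of the current inorder slice — split it at that
value, recurse on the right subtree first, then the left.
Recursive splits:
  root=5; inorder splits into left=[], right=[15, 20, 24]
  root=24; inorder splits into left=[15, 20], right=[]
  root=20; inorder splits into left=[15], right=[]
  root=15; inorder splits into left=[], right=[]
Reconstructed level-order: [5, 24, 20, 15]


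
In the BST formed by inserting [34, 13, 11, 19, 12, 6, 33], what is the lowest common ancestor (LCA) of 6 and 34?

Tree insertion order: [34, 13, 11, 19, 12, 6, 33]
Tree (level-order array): [34, 13, None, 11, 19, 6, 12, None, 33]
In a BST, the LCA of p=6, q=34 is the first node v on the
root-to-leaf path with p <= v <= q (go left if both < v, right if both > v).
Walk from root:
  at 34: 6 <= 34 <= 34, this is the LCA
LCA = 34


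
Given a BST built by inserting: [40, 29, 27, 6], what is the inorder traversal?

Tree insertion order: [40, 29, 27, 6]
Tree (level-order array): [40, 29, None, 27, None, 6]
Inorder traversal: [6, 27, 29, 40]


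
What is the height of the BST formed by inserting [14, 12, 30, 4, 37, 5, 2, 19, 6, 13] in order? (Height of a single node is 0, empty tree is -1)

Insertion order: [14, 12, 30, 4, 37, 5, 2, 19, 6, 13]
Tree (level-order array): [14, 12, 30, 4, 13, 19, 37, 2, 5, None, None, None, None, None, None, None, None, None, 6]
Compute height bottom-up (empty subtree = -1):
  height(2) = 1 + max(-1, -1) = 0
  height(6) = 1 + max(-1, -1) = 0
  height(5) = 1 + max(-1, 0) = 1
  height(4) = 1 + max(0, 1) = 2
  height(13) = 1 + max(-1, -1) = 0
  height(12) = 1 + max(2, 0) = 3
  height(19) = 1 + max(-1, -1) = 0
  height(37) = 1 + max(-1, -1) = 0
  height(30) = 1 + max(0, 0) = 1
  height(14) = 1 + max(3, 1) = 4
Height = 4


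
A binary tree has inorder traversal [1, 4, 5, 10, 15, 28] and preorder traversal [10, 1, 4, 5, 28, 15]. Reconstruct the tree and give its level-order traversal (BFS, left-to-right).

Inorder:  [1, 4, 5, 10, 15, 28]
Preorder: [10, 1, 4, 5, 28, 15]
Algorithm: preorder visits root first, so consume preorder in order;
for each root, split the current inorder slice at that value into
left-subtree inorder and right-subtree inorder, then recurse.
Recursive splits:
  root=10; inorder splits into left=[1, 4, 5], right=[15, 28]
  root=1; inorder splits into left=[], right=[4, 5]
  root=4; inorder splits into left=[], right=[5]
  root=5; inorder splits into left=[], right=[]
  root=28; inorder splits into left=[15], right=[]
  root=15; inorder splits into left=[], right=[]
Reconstructed level-order: [10, 1, 28, 4, 15, 5]


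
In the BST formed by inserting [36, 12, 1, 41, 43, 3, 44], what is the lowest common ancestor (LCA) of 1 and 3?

Tree insertion order: [36, 12, 1, 41, 43, 3, 44]
Tree (level-order array): [36, 12, 41, 1, None, None, 43, None, 3, None, 44]
In a BST, the LCA of p=1, q=3 is the first node v on the
root-to-leaf path with p <= v <= q (go left if both < v, right if both > v).
Walk from root:
  at 36: both 1 and 3 < 36, go left
  at 12: both 1 and 3 < 12, go left
  at 1: 1 <= 1 <= 3, this is the LCA
LCA = 1


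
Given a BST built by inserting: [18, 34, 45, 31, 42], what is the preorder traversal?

Tree insertion order: [18, 34, 45, 31, 42]
Tree (level-order array): [18, None, 34, 31, 45, None, None, 42]
Preorder traversal: [18, 34, 31, 45, 42]


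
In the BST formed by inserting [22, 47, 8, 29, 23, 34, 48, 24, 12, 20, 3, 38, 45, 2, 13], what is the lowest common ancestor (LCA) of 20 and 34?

Tree insertion order: [22, 47, 8, 29, 23, 34, 48, 24, 12, 20, 3, 38, 45, 2, 13]
Tree (level-order array): [22, 8, 47, 3, 12, 29, 48, 2, None, None, 20, 23, 34, None, None, None, None, 13, None, None, 24, None, 38, None, None, None, None, None, 45]
In a BST, the LCA of p=20, q=34 is the first node v on the
root-to-leaf path with p <= v <= q (go left if both < v, right if both > v).
Walk from root:
  at 22: 20 <= 22 <= 34, this is the LCA
LCA = 22


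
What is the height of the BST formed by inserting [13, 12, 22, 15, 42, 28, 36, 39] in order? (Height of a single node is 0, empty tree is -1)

Insertion order: [13, 12, 22, 15, 42, 28, 36, 39]
Tree (level-order array): [13, 12, 22, None, None, 15, 42, None, None, 28, None, None, 36, None, 39]
Compute height bottom-up (empty subtree = -1):
  height(12) = 1 + max(-1, -1) = 0
  height(15) = 1 + max(-1, -1) = 0
  height(39) = 1 + max(-1, -1) = 0
  height(36) = 1 + max(-1, 0) = 1
  height(28) = 1 + max(-1, 1) = 2
  height(42) = 1 + max(2, -1) = 3
  height(22) = 1 + max(0, 3) = 4
  height(13) = 1 + max(0, 4) = 5
Height = 5


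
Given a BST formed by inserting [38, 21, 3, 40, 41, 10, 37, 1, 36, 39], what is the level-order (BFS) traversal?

Tree insertion order: [38, 21, 3, 40, 41, 10, 37, 1, 36, 39]
Tree (level-order array): [38, 21, 40, 3, 37, 39, 41, 1, 10, 36]
BFS from the root, enqueuing left then right child of each popped node:
  queue [38] -> pop 38, enqueue [21, 40], visited so far: [38]
  queue [21, 40] -> pop 21, enqueue [3, 37], visited so far: [38, 21]
  queue [40, 3, 37] -> pop 40, enqueue [39, 41], visited so far: [38, 21, 40]
  queue [3, 37, 39, 41] -> pop 3, enqueue [1, 10], visited so far: [38, 21, 40, 3]
  queue [37, 39, 41, 1, 10] -> pop 37, enqueue [36], visited so far: [38, 21, 40, 3, 37]
  queue [39, 41, 1, 10, 36] -> pop 39, enqueue [none], visited so far: [38, 21, 40, 3, 37, 39]
  queue [41, 1, 10, 36] -> pop 41, enqueue [none], visited so far: [38, 21, 40, 3, 37, 39, 41]
  queue [1, 10, 36] -> pop 1, enqueue [none], visited so far: [38, 21, 40, 3, 37, 39, 41, 1]
  queue [10, 36] -> pop 10, enqueue [none], visited so far: [38, 21, 40, 3, 37, 39, 41, 1, 10]
  queue [36] -> pop 36, enqueue [none], visited so far: [38, 21, 40, 3, 37, 39, 41, 1, 10, 36]
Result: [38, 21, 40, 3, 37, 39, 41, 1, 10, 36]


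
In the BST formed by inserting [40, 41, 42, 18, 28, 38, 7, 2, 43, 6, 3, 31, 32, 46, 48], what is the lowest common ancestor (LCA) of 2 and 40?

Tree insertion order: [40, 41, 42, 18, 28, 38, 7, 2, 43, 6, 3, 31, 32, 46, 48]
Tree (level-order array): [40, 18, 41, 7, 28, None, 42, 2, None, None, 38, None, 43, None, 6, 31, None, None, 46, 3, None, None, 32, None, 48]
In a BST, the LCA of p=2, q=40 is the first node v on the
root-to-leaf path with p <= v <= q (go left if both < v, right if both > v).
Walk from root:
  at 40: 2 <= 40 <= 40, this is the LCA
LCA = 40


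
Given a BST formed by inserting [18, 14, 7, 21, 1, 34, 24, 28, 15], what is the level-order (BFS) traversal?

Tree insertion order: [18, 14, 7, 21, 1, 34, 24, 28, 15]
Tree (level-order array): [18, 14, 21, 7, 15, None, 34, 1, None, None, None, 24, None, None, None, None, 28]
BFS from the root, enqueuing left then right child of each popped node:
  queue [18] -> pop 18, enqueue [14, 21], visited so far: [18]
  queue [14, 21] -> pop 14, enqueue [7, 15], visited so far: [18, 14]
  queue [21, 7, 15] -> pop 21, enqueue [34], visited so far: [18, 14, 21]
  queue [7, 15, 34] -> pop 7, enqueue [1], visited so far: [18, 14, 21, 7]
  queue [15, 34, 1] -> pop 15, enqueue [none], visited so far: [18, 14, 21, 7, 15]
  queue [34, 1] -> pop 34, enqueue [24], visited so far: [18, 14, 21, 7, 15, 34]
  queue [1, 24] -> pop 1, enqueue [none], visited so far: [18, 14, 21, 7, 15, 34, 1]
  queue [24] -> pop 24, enqueue [28], visited so far: [18, 14, 21, 7, 15, 34, 1, 24]
  queue [28] -> pop 28, enqueue [none], visited so far: [18, 14, 21, 7, 15, 34, 1, 24, 28]
Result: [18, 14, 21, 7, 15, 34, 1, 24, 28]


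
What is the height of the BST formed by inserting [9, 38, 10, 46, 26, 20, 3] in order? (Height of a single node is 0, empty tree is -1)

Insertion order: [9, 38, 10, 46, 26, 20, 3]
Tree (level-order array): [9, 3, 38, None, None, 10, 46, None, 26, None, None, 20]
Compute height bottom-up (empty subtree = -1):
  height(3) = 1 + max(-1, -1) = 0
  height(20) = 1 + max(-1, -1) = 0
  height(26) = 1 + max(0, -1) = 1
  height(10) = 1 + max(-1, 1) = 2
  height(46) = 1 + max(-1, -1) = 0
  height(38) = 1 + max(2, 0) = 3
  height(9) = 1 + max(0, 3) = 4
Height = 4


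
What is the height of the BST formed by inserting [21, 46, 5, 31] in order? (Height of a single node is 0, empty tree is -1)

Insertion order: [21, 46, 5, 31]
Tree (level-order array): [21, 5, 46, None, None, 31]
Compute height bottom-up (empty subtree = -1):
  height(5) = 1 + max(-1, -1) = 0
  height(31) = 1 + max(-1, -1) = 0
  height(46) = 1 + max(0, -1) = 1
  height(21) = 1 + max(0, 1) = 2
Height = 2


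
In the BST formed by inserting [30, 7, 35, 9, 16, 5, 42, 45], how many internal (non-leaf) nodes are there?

Tree built from: [30, 7, 35, 9, 16, 5, 42, 45]
Tree (level-order array): [30, 7, 35, 5, 9, None, 42, None, None, None, 16, None, 45]
Rule: An internal node has at least one child.
Per-node child counts:
  node 30: 2 child(ren)
  node 7: 2 child(ren)
  node 5: 0 child(ren)
  node 9: 1 child(ren)
  node 16: 0 child(ren)
  node 35: 1 child(ren)
  node 42: 1 child(ren)
  node 45: 0 child(ren)
Matching nodes: [30, 7, 9, 35, 42]
Count of internal (non-leaf) nodes: 5


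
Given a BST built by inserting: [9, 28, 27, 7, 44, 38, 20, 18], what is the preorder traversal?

Tree insertion order: [9, 28, 27, 7, 44, 38, 20, 18]
Tree (level-order array): [9, 7, 28, None, None, 27, 44, 20, None, 38, None, 18]
Preorder traversal: [9, 7, 28, 27, 20, 18, 44, 38]


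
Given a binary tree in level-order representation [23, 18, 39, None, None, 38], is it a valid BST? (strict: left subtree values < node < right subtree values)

Level-order array: [23, 18, 39, None, None, 38]
Validate using subtree bounds (lo, hi): at each node, require lo < value < hi,
then recurse left with hi=value and right with lo=value.
Preorder trace (stopping at first violation):
  at node 23 with bounds (-inf, +inf): OK
  at node 18 with bounds (-inf, 23): OK
  at node 39 with bounds (23, +inf): OK
  at node 38 with bounds (23, 39): OK
No violation found at any node.
Result: Valid BST


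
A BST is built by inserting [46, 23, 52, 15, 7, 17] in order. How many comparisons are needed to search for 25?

Search path for 25: 46 -> 23
Found: False
Comparisons: 2


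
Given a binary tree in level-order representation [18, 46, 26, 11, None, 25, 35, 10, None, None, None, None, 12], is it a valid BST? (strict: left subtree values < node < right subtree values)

Level-order array: [18, 46, 26, 11, None, 25, 35, 10, None, None, None, None, 12]
Validate using subtree bounds (lo, hi): at each node, require lo < value < hi,
then recurse left with hi=value and right with lo=value.
Preorder trace (stopping at first violation):
  at node 18 with bounds (-inf, +inf): OK
  at node 46 with bounds (-inf, 18): VIOLATION
Node 46 violates its bound: not (-inf < 46 < 18).
Result: Not a valid BST


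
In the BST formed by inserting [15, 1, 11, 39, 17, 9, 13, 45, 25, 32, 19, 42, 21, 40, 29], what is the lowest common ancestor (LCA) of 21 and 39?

Tree insertion order: [15, 1, 11, 39, 17, 9, 13, 45, 25, 32, 19, 42, 21, 40, 29]
Tree (level-order array): [15, 1, 39, None, 11, 17, 45, 9, 13, None, 25, 42, None, None, None, None, None, 19, 32, 40, None, None, 21, 29]
In a BST, the LCA of p=21, q=39 is the first node v on the
root-to-leaf path with p <= v <= q (go left if both < v, right if both > v).
Walk from root:
  at 15: both 21 and 39 > 15, go right
  at 39: 21 <= 39 <= 39, this is the LCA
LCA = 39


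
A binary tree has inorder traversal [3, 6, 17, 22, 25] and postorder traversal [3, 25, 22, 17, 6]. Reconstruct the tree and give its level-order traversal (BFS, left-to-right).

Inorder:   [3, 6, 17, 22, 25]
Postorder: [3, 25, 22, 17, 6]
Algorithm: postorder visits root last, so walk postorder right-to-left;
each value is the root of the current inorder slice — split it at that
value, recurse on the right subtree first, then the left.
Recursive splits:
  root=6; inorder splits into left=[3], right=[17, 22, 25]
  root=17; inorder splits into left=[], right=[22, 25]
  root=22; inorder splits into left=[], right=[25]
  root=25; inorder splits into left=[], right=[]
  root=3; inorder splits into left=[], right=[]
Reconstructed level-order: [6, 3, 17, 22, 25]


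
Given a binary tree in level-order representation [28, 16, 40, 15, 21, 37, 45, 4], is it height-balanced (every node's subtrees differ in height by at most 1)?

Tree (level-order array): [28, 16, 40, 15, 21, 37, 45, 4]
Definition: a tree is height-balanced if, at every node, |h(left) - h(right)| <= 1 (empty subtree has height -1).
Bottom-up per-node check:
  node 4: h_left=-1, h_right=-1, diff=0 [OK], height=0
  node 15: h_left=0, h_right=-1, diff=1 [OK], height=1
  node 21: h_left=-1, h_right=-1, diff=0 [OK], height=0
  node 16: h_left=1, h_right=0, diff=1 [OK], height=2
  node 37: h_left=-1, h_right=-1, diff=0 [OK], height=0
  node 45: h_left=-1, h_right=-1, diff=0 [OK], height=0
  node 40: h_left=0, h_right=0, diff=0 [OK], height=1
  node 28: h_left=2, h_right=1, diff=1 [OK], height=3
All nodes satisfy the balance condition.
Result: Balanced


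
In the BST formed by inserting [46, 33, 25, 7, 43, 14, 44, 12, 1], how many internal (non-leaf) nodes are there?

Tree built from: [46, 33, 25, 7, 43, 14, 44, 12, 1]
Tree (level-order array): [46, 33, None, 25, 43, 7, None, None, 44, 1, 14, None, None, None, None, 12]
Rule: An internal node has at least one child.
Per-node child counts:
  node 46: 1 child(ren)
  node 33: 2 child(ren)
  node 25: 1 child(ren)
  node 7: 2 child(ren)
  node 1: 0 child(ren)
  node 14: 1 child(ren)
  node 12: 0 child(ren)
  node 43: 1 child(ren)
  node 44: 0 child(ren)
Matching nodes: [46, 33, 25, 7, 14, 43]
Count of internal (non-leaf) nodes: 6


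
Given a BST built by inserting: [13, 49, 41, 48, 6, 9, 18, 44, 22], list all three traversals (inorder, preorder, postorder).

Tree insertion order: [13, 49, 41, 48, 6, 9, 18, 44, 22]
Tree (level-order array): [13, 6, 49, None, 9, 41, None, None, None, 18, 48, None, 22, 44]
Inorder (L, root, R): [6, 9, 13, 18, 22, 41, 44, 48, 49]
Preorder (root, L, R): [13, 6, 9, 49, 41, 18, 22, 48, 44]
Postorder (L, R, root): [9, 6, 22, 18, 44, 48, 41, 49, 13]


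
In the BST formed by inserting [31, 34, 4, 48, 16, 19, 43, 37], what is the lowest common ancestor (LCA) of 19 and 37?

Tree insertion order: [31, 34, 4, 48, 16, 19, 43, 37]
Tree (level-order array): [31, 4, 34, None, 16, None, 48, None, 19, 43, None, None, None, 37]
In a BST, the LCA of p=19, q=37 is the first node v on the
root-to-leaf path with p <= v <= q (go left if both < v, right if both > v).
Walk from root:
  at 31: 19 <= 31 <= 37, this is the LCA
LCA = 31


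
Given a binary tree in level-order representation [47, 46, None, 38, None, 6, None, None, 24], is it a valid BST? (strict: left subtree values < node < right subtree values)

Level-order array: [47, 46, None, 38, None, 6, None, None, 24]
Validate using subtree bounds (lo, hi): at each node, require lo < value < hi,
then recurse left with hi=value and right with lo=value.
Preorder trace (stopping at first violation):
  at node 47 with bounds (-inf, +inf): OK
  at node 46 with bounds (-inf, 47): OK
  at node 38 with bounds (-inf, 46): OK
  at node 6 with bounds (-inf, 38): OK
  at node 24 with bounds (6, 38): OK
No violation found at any node.
Result: Valid BST


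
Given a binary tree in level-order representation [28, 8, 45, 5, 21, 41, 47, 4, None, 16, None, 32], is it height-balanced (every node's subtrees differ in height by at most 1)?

Tree (level-order array): [28, 8, 45, 5, 21, 41, 47, 4, None, 16, None, 32]
Definition: a tree is height-balanced if, at every node, |h(left) - h(right)| <= 1 (empty subtree has height -1).
Bottom-up per-node check:
  node 4: h_left=-1, h_right=-1, diff=0 [OK], height=0
  node 5: h_left=0, h_right=-1, diff=1 [OK], height=1
  node 16: h_left=-1, h_right=-1, diff=0 [OK], height=0
  node 21: h_left=0, h_right=-1, diff=1 [OK], height=1
  node 8: h_left=1, h_right=1, diff=0 [OK], height=2
  node 32: h_left=-1, h_right=-1, diff=0 [OK], height=0
  node 41: h_left=0, h_right=-1, diff=1 [OK], height=1
  node 47: h_left=-1, h_right=-1, diff=0 [OK], height=0
  node 45: h_left=1, h_right=0, diff=1 [OK], height=2
  node 28: h_left=2, h_right=2, diff=0 [OK], height=3
All nodes satisfy the balance condition.
Result: Balanced


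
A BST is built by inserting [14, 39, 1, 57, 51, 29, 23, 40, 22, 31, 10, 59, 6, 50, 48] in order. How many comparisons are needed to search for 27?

Search path for 27: 14 -> 39 -> 29 -> 23
Found: False
Comparisons: 4


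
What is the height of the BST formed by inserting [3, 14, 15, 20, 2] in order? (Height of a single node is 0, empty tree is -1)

Insertion order: [3, 14, 15, 20, 2]
Tree (level-order array): [3, 2, 14, None, None, None, 15, None, 20]
Compute height bottom-up (empty subtree = -1):
  height(2) = 1 + max(-1, -1) = 0
  height(20) = 1 + max(-1, -1) = 0
  height(15) = 1 + max(-1, 0) = 1
  height(14) = 1 + max(-1, 1) = 2
  height(3) = 1 + max(0, 2) = 3
Height = 3


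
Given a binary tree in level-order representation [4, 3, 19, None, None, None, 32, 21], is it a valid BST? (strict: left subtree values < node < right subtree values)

Level-order array: [4, 3, 19, None, None, None, 32, 21]
Validate using subtree bounds (lo, hi): at each node, require lo < value < hi,
then recurse left with hi=value and right with lo=value.
Preorder trace (stopping at first violation):
  at node 4 with bounds (-inf, +inf): OK
  at node 3 with bounds (-inf, 4): OK
  at node 19 with bounds (4, +inf): OK
  at node 32 with bounds (19, +inf): OK
  at node 21 with bounds (19, 32): OK
No violation found at any node.
Result: Valid BST


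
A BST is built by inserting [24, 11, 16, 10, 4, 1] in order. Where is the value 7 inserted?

Starting tree (level order): [24, 11, None, 10, 16, 4, None, None, None, 1]
Insertion path: 24 -> 11 -> 10 -> 4
Result: insert 7 as right child of 4
Final tree (level order): [24, 11, None, 10, 16, 4, None, None, None, 1, 7]


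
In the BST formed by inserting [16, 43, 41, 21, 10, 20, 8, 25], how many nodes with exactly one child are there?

Tree built from: [16, 43, 41, 21, 10, 20, 8, 25]
Tree (level-order array): [16, 10, 43, 8, None, 41, None, None, None, 21, None, 20, 25]
Rule: These are nodes with exactly 1 non-null child.
Per-node child counts:
  node 16: 2 child(ren)
  node 10: 1 child(ren)
  node 8: 0 child(ren)
  node 43: 1 child(ren)
  node 41: 1 child(ren)
  node 21: 2 child(ren)
  node 20: 0 child(ren)
  node 25: 0 child(ren)
Matching nodes: [10, 43, 41]
Count of nodes with exactly one child: 3


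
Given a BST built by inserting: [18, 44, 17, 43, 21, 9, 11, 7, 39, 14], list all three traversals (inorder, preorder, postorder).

Tree insertion order: [18, 44, 17, 43, 21, 9, 11, 7, 39, 14]
Tree (level-order array): [18, 17, 44, 9, None, 43, None, 7, 11, 21, None, None, None, None, 14, None, 39]
Inorder (L, root, R): [7, 9, 11, 14, 17, 18, 21, 39, 43, 44]
Preorder (root, L, R): [18, 17, 9, 7, 11, 14, 44, 43, 21, 39]
Postorder (L, R, root): [7, 14, 11, 9, 17, 39, 21, 43, 44, 18]


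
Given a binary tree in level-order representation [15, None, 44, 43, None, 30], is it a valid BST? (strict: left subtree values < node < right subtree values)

Level-order array: [15, None, 44, 43, None, 30]
Validate using subtree bounds (lo, hi): at each node, require lo < value < hi,
then recurse left with hi=value and right with lo=value.
Preorder trace (stopping at first violation):
  at node 15 with bounds (-inf, +inf): OK
  at node 44 with bounds (15, +inf): OK
  at node 43 with bounds (15, 44): OK
  at node 30 with bounds (15, 43): OK
No violation found at any node.
Result: Valid BST


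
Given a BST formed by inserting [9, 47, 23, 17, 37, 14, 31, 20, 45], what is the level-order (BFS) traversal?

Tree insertion order: [9, 47, 23, 17, 37, 14, 31, 20, 45]
Tree (level-order array): [9, None, 47, 23, None, 17, 37, 14, 20, 31, 45]
BFS from the root, enqueuing left then right child of each popped node:
  queue [9] -> pop 9, enqueue [47], visited so far: [9]
  queue [47] -> pop 47, enqueue [23], visited so far: [9, 47]
  queue [23] -> pop 23, enqueue [17, 37], visited so far: [9, 47, 23]
  queue [17, 37] -> pop 17, enqueue [14, 20], visited so far: [9, 47, 23, 17]
  queue [37, 14, 20] -> pop 37, enqueue [31, 45], visited so far: [9, 47, 23, 17, 37]
  queue [14, 20, 31, 45] -> pop 14, enqueue [none], visited so far: [9, 47, 23, 17, 37, 14]
  queue [20, 31, 45] -> pop 20, enqueue [none], visited so far: [9, 47, 23, 17, 37, 14, 20]
  queue [31, 45] -> pop 31, enqueue [none], visited so far: [9, 47, 23, 17, 37, 14, 20, 31]
  queue [45] -> pop 45, enqueue [none], visited so far: [9, 47, 23, 17, 37, 14, 20, 31, 45]
Result: [9, 47, 23, 17, 37, 14, 20, 31, 45]


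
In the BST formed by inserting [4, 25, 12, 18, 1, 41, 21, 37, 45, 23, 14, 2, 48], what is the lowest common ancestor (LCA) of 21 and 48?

Tree insertion order: [4, 25, 12, 18, 1, 41, 21, 37, 45, 23, 14, 2, 48]
Tree (level-order array): [4, 1, 25, None, 2, 12, 41, None, None, None, 18, 37, 45, 14, 21, None, None, None, 48, None, None, None, 23]
In a BST, the LCA of p=21, q=48 is the first node v on the
root-to-leaf path with p <= v <= q (go left if both < v, right if both > v).
Walk from root:
  at 4: both 21 and 48 > 4, go right
  at 25: 21 <= 25 <= 48, this is the LCA
LCA = 25


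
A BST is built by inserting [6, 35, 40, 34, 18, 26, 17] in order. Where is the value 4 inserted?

Starting tree (level order): [6, None, 35, 34, 40, 18, None, None, None, 17, 26]
Insertion path: 6
Result: insert 4 as left child of 6
Final tree (level order): [6, 4, 35, None, None, 34, 40, 18, None, None, None, 17, 26]


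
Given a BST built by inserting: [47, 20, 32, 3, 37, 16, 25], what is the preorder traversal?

Tree insertion order: [47, 20, 32, 3, 37, 16, 25]
Tree (level-order array): [47, 20, None, 3, 32, None, 16, 25, 37]
Preorder traversal: [47, 20, 3, 16, 32, 25, 37]


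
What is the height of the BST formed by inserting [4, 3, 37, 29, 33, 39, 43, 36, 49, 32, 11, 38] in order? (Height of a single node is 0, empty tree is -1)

Insertion order: [4, 3, 37, 29, 33, 39, 43, 36, 49, 32, 11, 38]
Tree (level-order array): [4, 3, 37, None, None, 29, 39, 11, 33, 38, 43, None, None, 32, 36, None, None, None, 49]
Compute height bottom-up (empty subtree = -1):
  height(3) = 1 + max(-1, -1) = 0
  height(11) = 1 + max(-1, -1) = 0
  height(32) = 1 + max(-1, -1) = 0
  height(36) = 1 + max(-1, -1) = 0
  height(33) = 1 + max(0, 0) = 1
  height(29) = 1 + max(0, 1) = 2
  height(38) = 1 + max(-1, -1) = 0
  height(49) = 1 + max(-1, -1) = 0
  height(43) = 1 + max(-1, 0) = 1
  height(39) = 1 + max(0, 1) = 2
  height(37) = 1 + max(2, 2) = 3
  height(4) = 1 + max(0, 3) = 4
Height = 4


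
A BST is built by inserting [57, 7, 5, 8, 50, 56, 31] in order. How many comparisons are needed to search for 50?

Search path for 50: 57 -> 7 -> 8 -> 50
Found: True
Comparisons: 4


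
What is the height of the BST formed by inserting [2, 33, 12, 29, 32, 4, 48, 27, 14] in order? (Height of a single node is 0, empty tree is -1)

Insertion order: [2, 33, 12, 29, 32, 4, 48, 27, 14]
Tree (level-order array): [2, None, 33, 12, 48, 4, 29, None, None, None, None, 27, 32, 14]
Compute height bottom-up (empty subtree = -1):
  height(4) = 1 + max(-1, -1) = 0
  height(14) = 1 + max(-1, -1) = 0
  height(27) = 1 + max(0, -1) = 1
  height(32) = 1 + max(-1, -1) = 0
  height(29) = 1 + max(1, 0) = 2
  height(12) = 1 + max(0, 2) = 3
  height(48) = 1 + max(-1, -1) = 0
  height(33) = 1 + max(3, 0) = 4
  height(2) = 1 + max(-1, 4) = 5
Height = 5


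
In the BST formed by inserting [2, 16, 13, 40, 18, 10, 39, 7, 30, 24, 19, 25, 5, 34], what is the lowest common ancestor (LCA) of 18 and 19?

Tree insertion order: [2, 16, 13, 40, 18, 10, 39, 7, 30, 24, 19, 25, 5, 34]
Tree (level-order array): [2, None, 16, 13, 40, 10, None, 18, None, 7, None, None, 39, 5, None, 30, None, None, None, 24, 34, 19, 25]
In a BST, the LCA of p=18, q=19 is the first node v on the
root-to-leaf path with p <= v <= q (go left if both < v, right if both > v).
Walk from root:
  at 2: both 18 and 19 > 2, go right
  at 16: both 18 and 19 > 16, go right
  at 40: both 18 and 19 < 40, go left
  at 18: 18 <= 18 <= 19, this is the LCA
LCA = 18


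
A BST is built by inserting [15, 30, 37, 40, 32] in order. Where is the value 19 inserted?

Starting tree (level order): [15, None, 30, None, 37, 32, 40]
Insertion path: 15 -> 30
Result: insert 19 as left child of 30
Final tree (level order): [15, None, 30, 19, 37, None, None, 32, 40]


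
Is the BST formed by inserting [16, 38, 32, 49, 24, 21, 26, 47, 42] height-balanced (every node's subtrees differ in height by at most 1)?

Tree (level-order array): [16, None, 38, 32, 49, 24, None, 47, None, 21, 26, 42]
Definition: a tree is height-balanced if, at every node, |h(left) - h(right)| <= 1 (empty subtree has height -1).
Bottom-up per-node check:
  node 21: h_left=-1, h_right=-1, diff=0 [OK], height=0
  node 26: h_left=-1, h_right=-1, diff=0 [OK], height=0
  node 24: h_left=0, h_right=0, diff=0 [OK], height=1
  node 32: h_left=1, h_right=-1, diff=2 [FAIL (|1--1|=2 > 1)], height=2
  node 42: h_left=-1, h_right=-1, diff=0 [OK], height=0
  node 47: h_left=0, h_right=-1, diff=1 [OK], height=1
  node 49: h_left=1, h_right=-1, diff=2 [FAIL (|1--1|=2 > 1)], height=2
  node 38: h_left=2, h_right=2, diff=0 [OK], height=3
  node 16: h_left=-1, h_right=3, diff=4 [FAIL (|-1-3|=4 > 1)], height=4
Node 32 violates the condition: |1 - -1| = 2 > 1.
Result: Not balanced


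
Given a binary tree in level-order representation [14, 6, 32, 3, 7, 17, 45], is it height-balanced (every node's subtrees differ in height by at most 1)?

Tree (level-order array): [14, 6, 32, 3, 7, 17, 45]
Definition: a tree is height-balanced if, at every node, |h(left) - h(right)| <= 1 (empty subtree has height -1).
Bottom-up per-node check:
  node 3: h_left=-1, h_right=-1, diff=0 [OK], height=0
  node 7: h_left=-1, h_right=-1, diff=0 [OK], height=0
  node 6: h_left=0, h_right=0, diff=0 [OK], height=1
  node 17: h_left=-1, h_right=-1, diff=0 [OK], height=0
  node 45: h_left=-1, h_right=-1, diff=0 [OK], height=0
  node 32: h_left=0, h_right=0, diff=0 [OK], height=1
  node 14: h_left=1, h_right=1, diff=0 [OK], height=2
All nodes satisfy the balance condition.
Result: Balanced


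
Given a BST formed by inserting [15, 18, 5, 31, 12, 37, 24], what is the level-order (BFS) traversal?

Tree insertion order: [15, 18, 5, 31, 12, 37, 24]
Tree (level-order array): [15, 5, 18, None, 12, None, 31, None, None, 24, 37]
BFS from the root, enqueuing left then right child of each popped node:
  queue [15] -> pop 15, enqueue [5, 18], visited so far: [15]
  queue [5, 18] -> pop 5, enqueue [12], visited so far: [15, 5]
  queue [18, 12] -> pop 18, enqueue [31], visited so far: [15, 5, 18]
  queue [12, 31] -> pop 12, enqueue [none], visited so far: [15, 5, 18, 12]
  queue [31] -> pop 31, enqueue [24, 37], visited so far: [15, 5, 18, 12, 31]
  queue [24, 37] -> pop 24, enqueue [none], visited so far: [15, 5, 18, 12, 31, 24]
  queue [37] -> pop 37, enqueue [none], visited so far: [15, 5, 18, 12, 31, 24, 37]
Result: [15, 5, 18, 12, 31, 24, 37]


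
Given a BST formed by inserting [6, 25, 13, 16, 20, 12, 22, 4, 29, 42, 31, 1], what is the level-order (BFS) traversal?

Tree insertion order: [6, 25, 13, 16, 20, 12, 22, 4, 29, 42, 31, 1]
Tree (level-order array): [6, 4, 25, 1, None, 13, 29, None, None, 12, 16, None, 42, None, None, None, 20, 31, None, None, 22]
BFS from the root, enqueuing left then right child of each popped node:
  queue [6] -> pop 6, enqueue [4, 25], visited so far: [6]
  queue [4, 25] -> pop 4, enqueue [1], visited so far: [6, 4]
  queue [25, 1] -> pop 25, enqueue [13, 29], visited so far: [6, 4, 25]
  queue [1, 13, 29] -> pop 1, enqueue [none], visited so far: [6, 4, 25, 1]
  queue [13, 29] -> pop 13, enqueue [12, 16], visited so far: [6, 4, 25, 1, 13]
  queue [29, 12, 16] -> pop 29, enqueue [42], visited so far: [6, 4, 25, 1, 13, 29]
  queue [12, 16, 42] -> pop 12, enqueue [none], visited so far: [6, 4, 25, 1, 13, 29, 12]
  queue [16, 42] -> pop 16, enqueue [20], visited so far: [6, 4, 25, 1, 13, 29, 12, 16]
  queue [42, 20] -> pop 42, enqueue [31], visited so far: [6, 4, 25, 1, 13, 29, 12, 16, 42]
  queue [20, 31] -> pop 20, enqueue [22], visited so far: [6, 4, 25, 1, 13, 29, 12, 16, 42, 20]
  queue [31, 22] -> pop 31, enqueue [none], visited so far: [6, 4, 25, 1, 13, 29, 12, 16, 42, 20, 31]
  queue [22] -> pop 22, enqueue [none], visited so far: [6, 4, 25, 1, 13, 29, 12, 16, 42, 20, 31, 22]
Result: [6, 4, 25, 1, 13, 29, 12, 16, 42, 20, 31, 22]


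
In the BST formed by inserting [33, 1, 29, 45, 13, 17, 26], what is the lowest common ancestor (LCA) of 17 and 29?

Tree insertion order: [33, 1, 29, 45, 13, 17, 26]
Tree (level-order array): [33, 1, 45, None, 29, None, None, 13, None, None, 17, None, 26]
In a BST, the LCA of p=17, q=29 is the first node v on the
root-to-leaf path with p <= v <= q (go left if both < v, right if both > v).
Walk from root:
  at 33: both 17 and 29 < 33, go left
  at 1: both 17 and 29 > 1, go right
  at 29: 17 <= 29 <= 29, this is the LCA
LCA = 29


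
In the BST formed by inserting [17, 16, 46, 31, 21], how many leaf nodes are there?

Tree built from: [17, 16, 46, 31, 21]
Tree (level-order array): [17, 16, 46, None, None, 31, None, 21]
Rule: A leaf has 0 children.
Per-node child counts:
  node 17: 2 child(ren)
  node 16: 0 child(ren)
  node 46: 1 child(ren)
  node 31: 1 child(ren)
  node 21: 0 child(ren)
Matching nodes: [16, 21]
Count of leaf nodes: 2


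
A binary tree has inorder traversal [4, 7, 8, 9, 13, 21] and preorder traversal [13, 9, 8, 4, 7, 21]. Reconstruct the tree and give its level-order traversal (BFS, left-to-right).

Inorder:  [4, 7, 8, 9, 13, 21]
Preorder: [13, 9, 8, 4, 7, 21]
Algorithm: preorder visits root first, so consume preorder in order;
for each root, split the current inorder slice at that value into
left-subtree inorder and right-subtree inorder, then recurse.
Recursive splits:
  root=13; inorder splits into left=[4, 7, 8, 9], right=[21]
  root=9; inorder splits into left=[4, 7, 8], right=[]
  root=8; inorder splits into left=[4, 7], right=[]
  root=4; inorder splits into left=[], right=[7]
  root=7; inorder splits into left=[], right=[]
  root=21; inorder splits into left=[], right=[]
Reconstructed level-order: [13, 9, 21, 8, 4, 7]


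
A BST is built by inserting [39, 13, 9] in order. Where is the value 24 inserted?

Starting tree (level order): [39, 13, None, 9]
Insertion path: 39 -> 13
Result: insert 24 as right child of 13
Final tree (level order): [39, 13, None, 9, 24]


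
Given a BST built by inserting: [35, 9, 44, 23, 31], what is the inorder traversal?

Tree insertion order: [35, 9, 44, 23, 31]
Tree (level-order array): [35, 9, 44, None, 23, None, None, None, 31]
Inorder traversal: [9, 23, 31, 35, 44]


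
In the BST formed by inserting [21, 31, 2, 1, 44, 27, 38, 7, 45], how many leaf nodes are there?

Tree built from: [21, 31, 2, 1, 44, 27, 38, 7, 45]
Tree (level-order array): [21, 2, 31, 1, 7, 27, 44, None, None, None, None, None, None, 38, 45]
Rule: A leaf has 0 children.
Per-node child counts:
  node 21: 2 child(ren)
  node 2: 2 child(ren)
  node 1: 0 child(ren)
  node 7: 0 child(ren)
  node 31: 2 child(ren)
  node 27: 0 child(ren)
  node 44: 2 child(ren)
  node 38: 0 child(ren)
  node 45: 0 child(ren)
Matching nodes: [1, 7, 27, 38, 45]
Count of leaf nodes: 5


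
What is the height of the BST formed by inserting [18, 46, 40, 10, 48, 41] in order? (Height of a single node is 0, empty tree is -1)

Insertion order: [18, 46, 40, 10, 48, 41]
Tree (level-order array): [18, 10, 46, None, None, 40, 48, None, 41]
Compute height bottom-up (empty subtree = -1):
  height(10) = 1 + max(-1, -1) = 0
  height(41) = 1 + max(-1, -1) = 0
  height(40) = 1 + max(-1, 0) = 1
  height(48) = 1 + max(-1, -1) = 0
  height(46) = 1 + max(1, 0) = 2
  height(18) = 1 + max(0, 2) = 3
Height = 3


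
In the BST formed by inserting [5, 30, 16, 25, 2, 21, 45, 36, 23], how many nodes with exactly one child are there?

Tree built from: [5, 30, 16, 25, 2, 21, 45, 36, 23]
Tree (level-order array): [5, 2, 30, None, None, 16, 45, None, 25, 36, None, 21, None, None, None, None, 23]
Rule: These are nodes with exactly 1 non-null child.
Per-node child counts:
  node 5: 2 child(ren)
  node 2: 0 child(ren)
  node 30: 2 child(ren)
  node 16: 1 child(ren)
  node 25: 1 child(ren)
  node 21: 1 child(ren)
  node 23: 0 child(ren)
  node 45: 1 child(ren)
  node 36: 0 child(ren)
Matching nodes: [16, 25, 21, 45]
Count of nodes with exactly one child: 4


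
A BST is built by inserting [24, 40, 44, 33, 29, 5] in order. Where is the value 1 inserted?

Starting tree (level order): [24, 5, 40, None, None, 33, 44, 29]
Insertion path: 24 -> 5
Result: insert 1 as left child of 5
Final tree (level order): [24, 5, 40, 1, None, 33, 44, None, None, 29]


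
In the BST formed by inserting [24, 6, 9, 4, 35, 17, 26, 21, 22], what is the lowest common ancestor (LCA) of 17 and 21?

Tree insertion order: [24, 6, 9, 4, 35, 17, 26, 21, 22]
Tree (level-order array): [24, 6, 35, 4, 9, 26, None, None, None, None, 17, None, None, None, 21, None, 22]
In a BST, the LCA of p=17, q=21 is the first node v on the
root-to-leaf path with p <= v <= q (go left if both < v, right if both > v).
Walk from root:
  at 24: both 17 and 21 < 24, go left
  at 6: both 17 and 21 > 6, go right
  at 9: both 17 and 21 > 9, go right
  at 17: 17 <= 17 <= 21, this is the LCA
LCA = 17


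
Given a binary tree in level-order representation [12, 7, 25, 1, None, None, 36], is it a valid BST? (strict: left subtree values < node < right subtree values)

Level-order array: [12, 7, 25, 1, None, None, 36]
Validate using subtree bounds (lo, hi): at each node, require lo < value < hi,
then recurse left with hi=value and right with lo=value.
Preorder trace (stopping at first violation):
  at node 12 with bounds (-inf, +inf): OK
  at node 7 with bounds (-inf, 12): OK
  at node 1 with bounds (-inf, 7): OK
  at node 25 with bounds (12, +inf): OK
  at node 36 with bounds (25, +inf): OK
No violation found at any node.
Result: Valid BST


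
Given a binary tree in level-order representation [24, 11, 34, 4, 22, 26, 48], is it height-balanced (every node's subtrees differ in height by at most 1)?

Tree (level-order array): [24, 11, 34, 4, 22, 26, 48]
Definition: a tree is height-balanced if, at every node, |h(left) - h(right)| <= 1 (empty subtree has height -1).
Bottom-up per-node check:
  node 4: h_left=-1, h_right=-1, diff=0 [OK], height=0
  node 22: h_left=-1, h_right=-1, diff=0 [OK], height=0
  node 11: h_left=0, h_right=0, diff=0 [OK], height=1
  node 26: h_left=-1, h_right=-1, diff=0 [OK], height=0
  node 48: h_left=-1, h_right=-1, diff=0 [OK], height=0
  node 34: h_left=0, h_right=0, diff=0 [OK], height=1
  node 24: h_left=1, h_right=1, diff=0 [OK], height=2
All nodes satisfy the balance condition.
Result: Balanced


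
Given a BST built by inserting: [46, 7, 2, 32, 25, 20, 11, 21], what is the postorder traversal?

Tree insertion order: [46, 7, 2, 32, 25, 20, 11, 21]
Tree (level-order array): [46, 7, None, 2, 32, None, None, 25, None, 20, None, 11, 21]
Postorder traversal: [2, 11, 21, 20, 25, 32, 7, 46]


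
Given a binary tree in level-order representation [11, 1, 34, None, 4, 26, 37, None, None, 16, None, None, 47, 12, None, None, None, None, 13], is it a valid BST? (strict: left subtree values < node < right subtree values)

Level-order array: [11, 1, 34, None, 4, 26, 37, None, None, 16, None, None, 47, 12, None, None, None, None, 13]
Validate using subtree bounds (lo, hi): at each node, require lo < value < hi,
then recurse left with hi=value and right with lo=value.
Preorder trace (stopping at first violation):
  at node 11 with bounds (-inf, +inf): OK
  at node 1 with bounds (-inf, 11): OK
  at node 4 with bounds (1, 11): OK
  at node 34 with bounds (11, +inf): OK
  at node 26 with bounds (11, 34): OK
  at node 16 with bounds (11, 26): OK
  at node 12 with bounds (11, 16): OK
  at node 13 with bounds (12, 16): OK
  at node 37 with bounds (34, +inf): OK
  at node 47 with bounds (37, +inf): OK
No violation found at any node.
Result: Valid BST
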